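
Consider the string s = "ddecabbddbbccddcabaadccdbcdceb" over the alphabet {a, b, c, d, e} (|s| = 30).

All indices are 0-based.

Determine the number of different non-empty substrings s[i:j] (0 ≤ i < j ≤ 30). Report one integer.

rank | idx | suffix
   0 |  18 | aadccdbcdceb
   1 |  16 | abaadccdbcdceb
   2 |   4 | abbddbbccddcabaadccdbcdceb
   3 |  19 | adccdbcdceb
   4 |  29 | b
   5 |  17 | baadccdbcdceb
   6 |   9 | bbccddcabaadccdbcdceb
   7 |   5 | bbddbbccddcabaadccdbcdceb
   8 |  10 | bccddcabaadccdbcdceb
   9 |  24 | bcdceb
  10 |   6 | bddbbccddcabaadccdbcdceb
  11 |  15 | cabaadccdbcdceb
  12 |   3 | cabbddbbccddcabaadccdbcdceb
  13 |  21 | ccdbcdceb
  14 |  11 | ccddcabaadccdbcdceb
  15 |  22 | cdbcdceb
  16 |  25 | cdceb
  17 |  12 | cddcabaadccdbcdceb
  18 |  27 | ceb
  19 |   8 | dbbccddcabaadccdbcdceb
  20 |  23 | dbcdceb
  21 |  14 | dcabaadccdbcdceb
  22 |  20 | dccdbcdceb
  23 |  26 | dceb
  24 |   7 | ddbbccddcabaadccdbcdceb
  25 |  13 | ddcabaadccdbcdceb
  26 |   0 | ddecabbddbbccddcabaadccdbcdceb
  27 |   1 | decabbddbbccddcabaadccdbcdceb
  28 |  28 | eb
  29 |   2 | ecabbddbbccddcabaadccdbcdceb

SA = [18, 16, 4, 19, 29, 17, 9, 5, 10, 24, 6, 15, 3, 21, 11, 22, 25, 12, 27, 8, 23, 14, 20, 26, 7, 13, 0, 1, 28, 2]
[i] adj suffixes → lcp
  [1] 18/16 → 1 ('a')
  [2] 16/4 → 2 ('ab')
  [3] 4/19 → 1 ('a')
  [4] 19/29 → 0 ('')
  [5] 29/17 → 1 ('b')
  [6] 17/9 → 1 ('b')
  [7] 9/5 → 2 ('bb')
  [8] 5/10 → 1 ('b')
  [9] 10/24 → 2 ('bc')
  [10] 24/6 → 1 ('b')
  [11] 6/15 → 0 ('')
  [12] 15/3 → 3 ('cab')
  [13] 3/21 → 1 ('c')
  [14] 21/11 → 3 ('ccd')
  [15] 11/22 → 1 ('c')
  [16] 22/25 → 2 ('cd')
  [17] 25/12 → 2 ('cd')
  [18] 12/27 → 1 ('c')
  [19] 27/8 → 0 ('')
  [20] 8/23 → 2 ('db')
  [21] 23/14 → 1 ('d')
  [22] 14/20 → 2 ('dc')
  [23] 20/26 → 2 ('dc')
  [24] 26/7 → 1 ('d')
  [25] 7/13 → 2 ('dd')
  [26] 13/0 → 2 ('dd')
  [27] 0/1 → 1 ('d')
  [28] 1/28 → 0 ('')
  [29] 28/2 → 1 ('e')

n(n+1)/2 = 30·31/2 = 465
Σ LCP = 0 + 1 + 2 + 1 + 0 + 1 + 1 + 2 + 1 + 2 + 1 + 0 + 3 + 1 + 3 + 1 + 2 + 2 + 1 + 0 + 2 + 1 + 2 + 2 + 1 + 2 + 2 + 1 + 0 + 1 = 39
distinct = 465 − 39 = 426

426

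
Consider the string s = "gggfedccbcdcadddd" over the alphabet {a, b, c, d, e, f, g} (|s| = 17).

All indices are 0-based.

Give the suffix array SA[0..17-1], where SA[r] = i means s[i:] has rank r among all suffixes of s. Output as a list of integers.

[12, 8, 11, 7, 6, 9, 16, 10, 5, 15, 14, 13, 4, 3, 2, 1, 0]

rank→(start, suffix):
  0 → (12, 'adddd')
  1 → (8, 'bcdcadddd')
  2 → (11, 'cadddd')
  3 → (7, 'cbcdcadddd')
  4 → (6, 'ccbcdcadddd')
  5 → (9, 'cdcadddd')
  6 → (16, 'd')
  7 → (10, 'dcadddd')
  8 → (5, 'dccbcdcadddd')
  9 → (15, 'dd')
  10 → (14, 'ddd')
  11 → (13, 'dddd')
  12 → (4, 'edccbcdcadddd')
  13 → (3, 'fedccbcdcadddd')
  14 → (2, 'gfedccbcdcadddd')
  15 → (1, 'ggfedccbcdcadddd')
  16 → (0, 'gggfedccbcdcadddd')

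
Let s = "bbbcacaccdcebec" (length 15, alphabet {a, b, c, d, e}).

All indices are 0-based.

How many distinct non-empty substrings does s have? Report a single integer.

106

rank | idx | suffix
   0 |   4 | acaccdcebec
   1 |   6 | accdcebec
   2 |   0 | bbbcacaccdcebec
   3 |   1 | bbcacaccdcebec
   4 |   2 | bcacaccdcebec
   5 |  12 | bec
   6 |  14 | c
   7 |   3 | cacaccdcebec
   8 |   5 | caccdcebec
   9 |   7 | ccdcebec
  10 |   8 | cdcebec
  11 |  10 | cebec
  12 |   9 | dcebec
  13 |  11 | ebec
  14 |  13 | ec

SA = [4, 6, 0, 1, 2, 12, 14, 3, 5, 7, 8, 10, 9, 11, 13]
i: (SA[i-1],SA[i]) lcp shared
  1: (4,6) 2 'ac'
  2: (6,0) 0 ''
  3: (0,1) 2 'bb'
  4: (1,2) 1 'b'
  5: (2,12) 1 'b'
  6: (12,14) 0 ''
  7: (14,3) 1 'c'
  8: (3,5) 3 'cac'
  9: (5,7) 1 'c'
  10: (7,8) 1 'c'
  11: (8,10) 1 'c'
  12: (10,9) 0 ''
  13: (9,11) 0 ''
  14: (11,13) 1 'e'

n(n+1)/2 = 15·16/2 = 120
Σ LCP = 0 + 2 + 0 + 2 + 1 + 1 + 0 + 1 + 3 + 1 + 1 + 1 + 0 + 0 + 1 = 14
distinct = 120 − 14 = 106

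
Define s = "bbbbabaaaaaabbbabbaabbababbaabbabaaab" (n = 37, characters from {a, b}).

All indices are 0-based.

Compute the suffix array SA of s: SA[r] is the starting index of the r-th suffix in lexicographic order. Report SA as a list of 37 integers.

sorted suffixes:
  #0 SA[0]=6  'aaaaaabbbabbaabbababbaabbabaaab'
  #1 SA[1]=7  'aaaaabbbabbaabbababbaabbabaaab'
  #2 SA[2]=8  'aaaabbbabbaabbababbaabbabaaab'
  #3 SA[3]=33  'aaab'
  #4 SA[4]=9  'aaabbbabbaabbababbaabbabaaab'
  #5 SA[5]=34  'aab'
  #6 SA[6]=27  'aabbabaaab'
  #7 SA[7]=18  'aabbababbaabbabaaab'
  #8 SA[8]=10  'aabbbabbaabbababbaabbabaaab'
  #9 SA[9]=35  'ab'
  #10 SA[10]=4  'abaaaaaabbbabbaabbababbaabbabaaab'
  #11 SA[11]=31  'abaaab'
  #12 SA[12]=22  'ababbaabbabaaab'
  #13 SA[13]=24  'abbaabbabaaab'
  #14 SA[14]=15  'abbaabbababbaabbabaaab'
  #15 SA[15]=28  'abbabaaab'
  #16 SA[16]=19  'abbababbaabbabaaab'
  #17 SA[17]=11  'abbbabbaabbababbaabbabaaab'
  #18 SA[18]=36  'b'
  #19 SA[19]=5  'baaaaaabbbabbaabbababbaabbabaaab'
  #20 SA[20]=32  'baaab'
  #21 SA[21]=26  'baabbabaaab'
  #22 SA[22]=17  'baabbababbaabbabaaab'
  #23 SA[23]=3  'babaaaaaabbbabbaabbababbaabbabaaab'
  #24 SA[24]=30  'babaaab'
  #25 SA[25]=21  'bababbaabbabaaab'
  #26 SA[26]=23  'babbaabbabaaab'
  #27 SA[27]=14  'babbaabbababbaabbabaaab'
  #28 SA[28]=25  'bbaabbabaaab'
  #29 SA[29]=16  'bbaabbababbaabbabaaab'
  #30 SA[30]=2  'bbabaaaaaabbbabbaabbababbaabbabaaab'
  #31 SA[31]=29  'bbabaaab'
  #32 SA[32]=20  'bbababbaabbabaaab'
  #33 SA[33]=13  'bbabbaabbababbaabbabaaab'
  #34 SA[34]=1  'bbbabaaaaaabbbabbaabbababbaabbabaaab'
  #35 SA[35]=12  'bbbabbaabbababbaabbabaaab'
  #36 SA[36]=0  'bbbbabaaaaaabbbabbaabbababbaabbabaaab'

[6, 7, 8, 33, 9, 34, 27, 18, 10, 35, 4, 31, 22, 24, 15, 28, 19, 11, 36, 5, 32, 26, 17, 3, 30, 21, 23, 14, 25, 16, 2, 29, 20, 13, 1, 12, 0]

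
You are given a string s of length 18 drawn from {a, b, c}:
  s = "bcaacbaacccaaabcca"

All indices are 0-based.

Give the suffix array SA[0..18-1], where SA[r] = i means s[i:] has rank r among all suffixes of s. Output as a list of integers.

[17, 11, 12, 2, 6, 13, 3, 7, 5, 0, 14, 16, 10, 1, 4, 15, 9, 8]

rank→(start, suffix):
  0 → (17, 'a')
  1 → (11, 'aaabcca')
  2 → (12, 'aabcca')
  3 → (2, 'aacbaacccaaabcca')
  4 → (6, 'aacccaaabcca')
  5 → (13, 'abcca')
  6 → (3, 'acbaacccaaabcca')
  7 → (7, 'acccaaabcca')
  8 → (5, 'baacccaaabcca')
  9 → (0, 'bcaacbaacccaaabcca')
  10 → (14, 'bcca')
  11 → (16, 'ca')
  12 → (10, 'caaabcca')
  13 → (1, 'caacbaacccaaabcca')
  14 → (4, 'cbaacccaaabcca')
  15 → (15, 'cca')
  16 → (9, 'ccaaabcca')
  17 → (8, 'cccaaabcca')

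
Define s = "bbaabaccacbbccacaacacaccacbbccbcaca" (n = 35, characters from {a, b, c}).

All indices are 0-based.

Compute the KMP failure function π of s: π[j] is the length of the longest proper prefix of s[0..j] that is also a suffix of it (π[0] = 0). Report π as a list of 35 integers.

π[0] = 0
j=1 s[j]='b': π[1]=1 (border 'b')
j=2 s[j]='a': k: 1→0; π[2]=0 (border '')
j=3 s[j]='a': π[3]=0 (border '')
j=4 s[j]='b': π[4]=1 (border 'b')
j=5 s[j]='a': k: 1→0; π[5]=0 (border '')
j=6 s[j]='c': π[6]=0 (border '')
j=7 s[j]='c': π[7]=0 (border '')
j=8 s[j]='a': π[8]=0 (border '')
j=9 s[j]='c': π[9]=0 (border '')
j=10 s[j]='b': π[10]=1 (border 'b')
j=11 s[j]='b': π[11]=2 (border 'bb')
j=12 s[j]='c': k: 2→1→0; π[12]=0 (border '')
j=13 s[j]='c': π[13]=0 (border '')
j=14 s[j]='a': π[14]=0 (border '')
j=15 s[j]='c': π[15]=0 (border '')
j=16 s[j]='a': π[16]=0 (border '')
j=17 s[j]='a': π[17]=0 (border '')
j=18 s[j]='c': π[18]=0 (border '')
j=19 s[j]='a': π[19]=0 (border '')
j=20 s[j]='c': π[20]=0 (border '')
j=21 s[j]='a': π[21]=0 (border '')
j=22 s[j]='c': π[22]=0 (border '')
j=23 s[j]='c': π[23]=0 (border '')
j=24 s[j]='a': π[24]=0 (border '')
j=25 s[j]='c': π[25]=0 (border '')
j=26 s[j]='b': π[26]=1 (border 'b')
j=27 s[j]='b': π[27]=2 (border 'bb')
j=28 s[j]='c': k: 2→1→0; π[28]=0 (border '')
j=29 s[j]='c': π[29]=0 (border '')
j=30 s[j]='b': π[30]=1 (border 'b')
j=31 s[j]='c': k: 1→0; π[31]=0 (border '')
j=32 s[j]='a': π[32]=0 (border '')
j=33 s[j]='c': π[33]=0 (border '')
j=34 s[j]='a': π[34]=0 (border '')

[0, 1, 0, 0, 1, 0, 0, 0, 0, 0, 1, 2, 0, 0, 0, 0, 0, 0, 0, 0, 0, 0, 0, 0, 0, 0, 1, 2, 0, 0, 1, 0, 0, 0, 0]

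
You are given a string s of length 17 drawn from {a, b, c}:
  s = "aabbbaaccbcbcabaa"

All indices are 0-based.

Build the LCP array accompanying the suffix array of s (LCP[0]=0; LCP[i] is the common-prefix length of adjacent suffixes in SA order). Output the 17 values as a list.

rank→(start, suffix):
  0 → (16, 'a')
  1 → (15, 'aa')
  2 → (0, 'aabbbaaccbcbcabaa')
  3 → (5, 'aaccbcbcabaa')
  4 → (13, 'abaa')
  5 → (1, 'abbbaaccbcbcabaa')
  6 → (6, 'accbcbcabaa')
  7 → (14, 'baa')
  8 → (4, 'baaccbcbcabaa')
  9 → (3, 'bbaaccbcbcabaa')
  10 → (2, 'bbbaaccbcbcabaa')
  11 → (11, 'bcabaa')
  12 → (9, 'bcbcabaa')
  13 → (12, 'cabaa')
  14 → (10, 'cbcabaa')
  15 → (8, 'cbcbcabaa')
  16 → (7, 'ccbcbcabaa')

SA = [16, 15, 0, 5, 13, 1, 6, 14, 4, 3, 2, 11, 9, 12, 10, 8, 7]
[i] adj suffixes → lcp
  [1] 16/15 → 1 ('a')
  [2] 15/0 → 2 ('aa')
  [3] 0/5 → 2 ('aa')
  [4] 5/13 → 1 ('a')
  [5] 13/1 → 2 ('ab')
  [6] 1/6 → 1 ('a')
  [7] 6/14 → 0 ('')
  [8] 14/4 → 3 ('baa')
  [9] 4/3 → 1 ('b')
  [10] 3/2 → 2 ('bb')
  [11] 2/11 → 1 ('b')
  [12] 11/9 → 2 ('bc')
  [13] 9/12 → 0 ('')
  [14] 12/10 → 1 ('c')
  [15] 10/8 → 3 ('cbc')
  [16] 8/7 → 1 ('c')

[0, 1, 2, 2, 1, 2, 1, 0, 3, 1, 2, 1, 2, 0, 1, 3, 1]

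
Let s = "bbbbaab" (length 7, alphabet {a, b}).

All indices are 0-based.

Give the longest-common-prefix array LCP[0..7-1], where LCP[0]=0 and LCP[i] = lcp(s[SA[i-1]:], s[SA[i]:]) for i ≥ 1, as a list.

[0, 1, 0, 1, 1, 2, 3]

rank | idx | suffix
   0 |   4 | aab
   1 |   5 | ab
   2 |   6 | b
   3 |   3 | baab
   4 |   2 | bbaab
   5 |   1 | bbbaab
   6 |   0 | bbbbaab

SA = [4, 5, 6, 3, 2, 1, 0]
rank  pair      lcp
   1  s[4:],s[5:]  1  'a'
   2  s[5:],s[6:]  0  ''
   3  s[6:],s[3:]  1  'b'
   4  s[3:],s[2:]  1  'b'
   5  s[2:],s[1:]  2  'bb'
   6  s[1:],s[0:]  3  'bbb'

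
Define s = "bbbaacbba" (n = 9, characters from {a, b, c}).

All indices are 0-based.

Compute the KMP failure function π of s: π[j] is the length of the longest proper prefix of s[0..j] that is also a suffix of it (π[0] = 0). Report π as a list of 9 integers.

π[0] = 0
j=1 s[j]='b': π[1]=1 (border 'b')
j=2 s[j]='b': π[2]=2 (border 'bb')
j=3 s[j]='a': k: 2→1→0; π[3]=0 (border '')
j=4 s[j]='a': π[4]=0 (border '')
j=5 s[j]='c': π[5]=0 (border '')
j=6 s[j]='b': π[6]=1 (border 'b')
j=7 s[j]='b': π[7]=2 (border 'bb')
j=8 s[j]='a': k: 2→1→0; π[8]=0 (border '')

[0, 1, 2, 0, 0, 0, 1, 2, 0]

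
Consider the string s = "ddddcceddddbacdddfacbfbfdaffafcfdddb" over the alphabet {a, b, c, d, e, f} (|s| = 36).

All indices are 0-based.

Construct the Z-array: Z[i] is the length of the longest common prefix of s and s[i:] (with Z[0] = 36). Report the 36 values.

Z[0]=36
i=1: i≥r, start 0; Z[1]=3 extend→box=[1,4)
i=2: min(r-i=2, Z[1]=3)=2; Z[2]=2
i=3: min(r-i=1, Z[2]=2)=1; Z[3]=1
i=4: i≥r, start 0; Z[4]=0
i=5: i≥r, start 0; Z[5]=0
i=6: i≥r, start 0; Z[6]=0
i=7: i≥r, start 0; Z[7]=4 extend→box=[7,11)
i=8: min(r-i=3, Z[1]=3)=3; Z[8]=3
i=9: min(r-i=2, Z[2]=2)=2; Z[9]=2
i=10: min(r-i=1, Z[3]=1)=1; Z[10]=1
i=11: i≥r, start 0; Z[11]=0
i=12: i≥r, start 0; Z[12]=0
i=13: i≥r, start 0; Z[13]=0
i=14: i≥r, start 0; Z[14]=3 extend→box=[14,17)
i=15: min(r-i=2, Z[1]=3)=2; Z[15]=2
i=16: min(r-i=1, Z[2]=2)=1; Z[16]=1
i=17: i≥r, start 0; Z[17]=0
i=18: i≥r, start 0; Z[18]=0
i=19: i≥r, start 0; Z[19]=0
i=20: i≥r, start 0; Z[20]=0
i=21: i≥r, start 0; Z[21]=0
i=22: i≥r, start 0; Z[22]=0
i=23: i≥r, start 0; Z[23]=0
i=24: i≥r, start 0; Z[24]=1 extend→box=[24,25)
i=25: i≥r, start 0; Z[25]=0
i=26: i≥r, start 0; Z[26]=0
i=27: i≥r, start 0; Z[27]=0
i=28: i≥r, start 0; Z[28]=0
i=29: i≥r, start 0; Z[29]=0
i=30: i≥r, start 0; Z[30]=0
i=31: i≥r, start 0; Z[31]=0
i=32: i≥r, start 0; Z[32]=3 extend→box=[32,35)
i=33: min(r-i=2, Z[1]=3)=2; Z[33]=2
i=34: min(r-i=1, Z[2]=2)=1; Z[34]=1
i=35: i≥r, start 0; Z[35]=0

[36, 3, 2, 1, 0, 0, 0, 4, 3, 2, 1, 0, 0, 0, 3, 2, 1, 0, 0, 0, 0, 0, 0, 0, 1, 0, 0, 0, 0, 0, 0, 0, 3, 2, 1, 0]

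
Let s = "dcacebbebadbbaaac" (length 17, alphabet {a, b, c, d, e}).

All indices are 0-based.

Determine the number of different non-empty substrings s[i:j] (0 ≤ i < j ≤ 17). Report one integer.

136

sorted suffixes:
  #0 SA[0]=13  'aaac'
  #1 SA[1]=14  'aac'
  #2 SA[2]=15  'ac'
  #3 SA[3]=2  'acebbebadbbaaac'
  #4 SA[4]=9  'adbbaaac'
  #5 SA[5]=12  'baaac'
  #6 SA[6]=8  'badbbaaac'
  #7 SA[7]=11  'bbaaac'
  #8 SA[8]=5  'bbebadbbaaac'
  #9 SA[9]=6  'bebadbbaaac'
  #10 SA[10]=16  'c'
  #11 SA[11]=1  'cacebbebadbbaaac'
  #12 SA[12]=3  'cebbebadbbaaac'
  #13 SA[13]=10  'dbbaaac'
  #14 SA[14]=0  'dcacebbebadbbaaac'
  #15 SA[15]=7  'ebadbbaaac'
  #16 SA[16]=4  'ebbebadbbaaac'

SA = [13, 14, 15, 2, 9, 12, 8, 11, 5, 6, 16, 1, 3, 10, 0, 7, 4]
i: (SA[i-1],SA[i]) lcp shared
  1: (13,14) 2 'aa'
  2: (14,15) 1 'a'
  3: (15,2) 2 'ac'
  4: (2,9) 1 'a'
  5: (9,12) 0 ''
  6: (12,8) 2 'ba'
  7: (8,11) 1 'b'
  8: (11,5) 2 'bb'
  9: (5,6) 1 'b'
  10: (6,16) 0 ''
  11: (16,1) 1 'c'
  12: (1,3) 1 'c'
  13: (3,10) 0 ''
  14: (10,0) 1 'd'
  15: (0,7) 0 ''
  16: (7,4) 2 'eb'

n(n+1)/2 = 17·18/2 = 153
Σ LCP = 0 + 2 + 1 + 2 + 1 + 0 + 2 + 1 + 2 + 1 + 0 + 1 + 1 + 0 + 1 + 0 + 2 = 17
distinct = 153 − 17 = 136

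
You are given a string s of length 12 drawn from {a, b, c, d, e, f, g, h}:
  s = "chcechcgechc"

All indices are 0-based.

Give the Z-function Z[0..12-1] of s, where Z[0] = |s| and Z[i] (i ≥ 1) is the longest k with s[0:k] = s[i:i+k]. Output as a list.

Z[0]=12
i=1: fresh scan; Z[1]=0
i=2: fresh scan; Z[2]=1 extend→box=[2,3)
i=3: fresh scan; Z[3]=0
i=4: fresh scan; Z[4]=3 extend→box=[4,7)
i=5: min(r-i=2, Z[1]=0)=0; Z[5]=0
i=6: min(r-i=1, Z[2]=1)=1; Z[6]=1
i=7: fresh scan; Z[7]=0
i=8: fresh scan; Z[8]=0
i=9: fresh scan; Z[9]=3 extend→box=[9,12)
i=10: min(r-i=2, Z[1]=0)=0; Z[10]=0
i=11: min(r-i=1, Z[2]=1)=1; Z[11]=1

[12, 0, 1, 0, 3, 0, 1, 0, 0, 3, 0, 1]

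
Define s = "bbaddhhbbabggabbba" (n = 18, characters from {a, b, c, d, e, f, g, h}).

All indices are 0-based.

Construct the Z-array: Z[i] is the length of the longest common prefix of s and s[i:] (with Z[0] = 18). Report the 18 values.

[18, 1, 0, 0, 0, 0, 0, 3, 1, 0, 1, 0, 0, 0, 2, 3, 1, 0]

Z[0]=18
i=1: i≥r, start 0; Z[1]=1 scan→box=[1,2)
i=2: i≥r, start 0; Z[2]=0
i=3: i≥r, start 0; Z[3]=0
i=4: i≥r, start 0; Z[4]=0
i=5: i≥r, start 0; Z[5]=0
i=6: i≥r, start 0; Z[6]=0
i=7: i≥r, start 0; Z[7]=3 scan→box=[7,10)
i=8: min(r-i=2, Z[1]=1)=1; Z[8]=1
i=9: min(r-i=1, Z[2]=0)=0; Z[9]=0
i=10: i≥r, start 0; Z[10]=1 scan→box=[10,11)
i=11: i≥r, start 0; Z[11]=0
i=12: i≥r, start 0; Z[12]=0
i=13: i≥r, start 0; Z[13]=0
i=14: i≥r, start 0; Z[14]=2 scan→box=[14,16)
i=15: min(r-i=1, Z[1]=1)=1; Z[15]=3 scan→box=[15,18)
i=16: min(r-i=2, Z[1]=1)=1; Z[16]=1
i=17: min(r-i=1, Z[2]=0)=0; Z[17]=0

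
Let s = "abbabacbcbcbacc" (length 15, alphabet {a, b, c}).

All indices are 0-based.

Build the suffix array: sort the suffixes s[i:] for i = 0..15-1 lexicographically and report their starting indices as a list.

[3, 0, 5, 12, 2, 4, 11, 1, 9, 7, 14, 10, 8, 6, 13]

rank | idx | suffix
   0 |   3 | abacbcbcbacc
   1 |   0 | abbabacbcbcbacc
   2 |   5 | acbcbcbacc
   3 |  12 | acc
   4 |   2 | babacbcbcbacc
   5 |   4 | bacbcbcbacc
   6 |  11 | bacc
   7 |   1 | bbabacbcbcbacc
   8 |   9 | bcbacc
   9 |   7 | bcbcbacc
  10 |  14 | c
  11 |  10 | cbacc
  12 |   8 | cbcbacc
  13 |   6 | cbcbcbacc
  14 |  13 | cc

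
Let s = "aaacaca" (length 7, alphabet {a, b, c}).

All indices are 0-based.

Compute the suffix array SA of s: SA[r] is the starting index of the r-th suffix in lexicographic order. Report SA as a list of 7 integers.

[6, 0, 1, 4, 2, 5, 3]

rank→(start, suffix):
  0 → (6, 'a')
  1 → (0, 'aaacaca')
  2 → (1, 'aacaca')
  3 → (4, 'aca')
  4 → (2, 'acaca')
  5 → (5, 'ca')
  6 → (3, 'caca')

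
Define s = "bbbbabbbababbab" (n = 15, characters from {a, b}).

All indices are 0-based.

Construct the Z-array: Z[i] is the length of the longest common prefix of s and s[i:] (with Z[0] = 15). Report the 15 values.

[15, 3, 2, 1, 0, 3, 2, 1, 0, 1, 0, 2, 1, 0, 1]

Z[0]=15
i=1: outside box; Z[1]=3 scan→box=[1,4)
i=2: min(r-i=2, Z[1]=3)=2; Z[2]=2
i=3: min(r-i=1, Z[2]=2)=1; Z[3]=1
i=4: outside box; Z[4]=0
i=5: outside box; Z[5]=3 scan→box=[5,8)
i=6: min(r-i=2, Z[1]=3)=2; Z[6]=2
i=7: min(r-i=1, Z[2]=2)=1; Z[7]=1
i=8: outside box; Z[8]=0
i=9: outside box; Z[9]=1 scan→box=[9,10)
i=10: outside box; Z[10]=0
i=11: outside box; Z[11]=2 scan→box=[11,13)
i=12: min(r-i=1, Z[1]=3)=1; Z[12]=1
i=13: outside box; Z[13]=0
i=14: outside box; Z[14]=1 scan→box=[14,15)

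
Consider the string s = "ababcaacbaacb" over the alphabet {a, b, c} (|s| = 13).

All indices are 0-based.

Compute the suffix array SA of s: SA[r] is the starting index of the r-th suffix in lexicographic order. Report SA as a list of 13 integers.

rank | idx | suffix
   0 |   9 | aacb
   1 |   5 | aacbaacb
   2 |   0 | ababcaacbaacb
   3 |   2 | abcaacbaacb
   4 |  10 | acb
   5 |   6 | acbaacb
   6 |  12 | b
   7 |   8 | baacb
   8 |   1 | babcaacbaacb
   9 |   3 | bcaacbaacb
  10 |   4 | caacbaacb
  11 |  11 | cb
  12 |   7 | cbaacb

[9, 5, 0, 2, 10, 6, 12, 8, 1, 3, 4, 11, 7]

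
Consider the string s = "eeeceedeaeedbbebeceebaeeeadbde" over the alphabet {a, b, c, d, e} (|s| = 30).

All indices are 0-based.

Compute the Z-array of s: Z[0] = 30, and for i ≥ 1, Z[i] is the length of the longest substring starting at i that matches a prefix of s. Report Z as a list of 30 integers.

Z[0]=30
i=1: i≥r, start 0; Z[1]=2 extend→box=[1,3)
i=2: min(r-i=1, Z[1]=2)=1; Z[2]=1
i=3: i≥r, start 0; Z[3]=0
i=4: i≥r, start 0; Z[4]=2 extend→box=[4,6)
i=5: min(r-i=1, Z[1]=2)=1; Z[5]=1
i=6: i≥r, start 0; Z[6]=0
i=7: i≥r, start 0; Z[7]=1 extend→box=[7,8)
i=8: i≥r, start 0; Z[8]=0
i=9: i≥r, start 0; Z[9]=2 extend→box=[9,11)
i=10: min(r-i=1, Z[1]=2)=1; Z[10]=1
i=11: i≥r, start 0; Z[11]=0
i=12: i≥r, start 0; Z[12]=0
i=13: i≥r, start 0; Z[13]=0
i=14: i≥r, start 0; Z[14]=1 extend→box=[14,15)
i=15: i≥r, start 0; Z[15]=0
i=16: i≥r, start 0; Z[16]=1 extend→box=[16,17)
i=17: i≥r, start 0; Z[17]=0
i=18: i≥r, start 0; Z[18]=2 extend→box=[18,20)
i=19: min(r-i=1, Z[1]=2)=1; Z[19]=1
i=20: i≥r, start 0; Z[20]=0
i=21: i≥r, start 0; Z[21]=0
i=22: i≥r, start 0; Z[22]=3 extend→box=[22,25)
i=23: min(r-i=2, Z[1]=2)=2; Z[23]=2
i=24: min(r-i=1, Z[2]=1)=1; Z[24]=1
i=25: i≥r, start 0; Z[25]=0
i=26: i≥r, start 0; Z[26]=0
i=27: i≥r, start 0; Z[27]=0
i=28: i≥r, start 0; Z[28]=0
i=29: i≥r, start 0; Z[29]=1 extend→box=[29,30)

[30, 2, 1, 0, 2, 1, 0, 1, 0, 2, 1, 0, 0, 0, 1, 0, 1, 0, 2, 1, 0, 0, 3, 2, 1, 0, 0, 0, 0, 1]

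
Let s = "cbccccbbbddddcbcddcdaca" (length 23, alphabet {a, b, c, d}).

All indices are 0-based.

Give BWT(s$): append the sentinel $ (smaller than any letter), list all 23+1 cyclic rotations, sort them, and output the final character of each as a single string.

acdcbccbac$dccbdbcdddcdb

rank  rotation                  last
    0  $cbccccbbbddddcbcddcdaca  a
    1  a$cbccccbbbddddcbcddcdac  c
    2  aca$cbccccbbbddddcbcddcd  d
    3  bbbddddcbcddcdaca$cbcccc  c
    4  bbddddcbcddcdaca$cbccccb  b
    5  bccccbbbddddcbcddcdaca$c  c
    6  bcddcdaca$cbccccbbbddddc  c
    7  bddddcbcddcdaca$cbccccbb  b
    8  ca$cbccccbbbddddcbcddcda  a
    9  cbbbddddcbcddcdaca$cbccc  c
   10  cbccccbbbddddcbcddcdaca$  $
   11  cbcddcdaca$cbccccbbbdddd  d
   12  ccbbbddddcbcddcdaca$cbcc  c
   13  cccbbbddddcbcddcdaca$cbc  c
   14  ccccbbbddddcbcddcdaca$cb  b
   15  cdaca$cbccccbbbddddcbcdd  d
   16  cddcdaca$cbccccbbbddddcb  b
   17  daca$cbccccbbbddddcbcddc  c
   18  dcbcddcdaca$cbccccbbbddd  d
   19  dcdaca$cbccccbbbddddcbcd  d
   20  ddcbcddcdaca$cbccccbbbdd  d
   21  ddcdaca$cbccccbbbddddcbc  c
   22  dddcbcddcdaca$cbccccbbbd  d
   23  ddddcbcddcdaca$cbccccbbb  b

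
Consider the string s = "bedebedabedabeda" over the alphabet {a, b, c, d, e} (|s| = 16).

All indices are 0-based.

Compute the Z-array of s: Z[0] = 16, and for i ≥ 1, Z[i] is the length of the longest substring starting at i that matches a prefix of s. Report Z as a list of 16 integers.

Z[0]=16
i=1: outside box; Z[1]=0
i=2: outside box; Z[2]=0
i=3: outside box; Z[3]=0
i=4: outside box; Z[4]=3 grow→box=[4,7)
i=5: min(r-i=2, Z[1]=0)=0; Z[5]=0
i=6: min(r-i=1, Z[2]=0)=0; Z[6]=0
i=7: outside box; Z[7]=0
i=8: outside box; Z[8]=3 grow→box=[8,11)
i=9: min(r-i=2, Z[1]=0)=0; Z[9]=0
i=10: min(r-i=1, Z[2]=0)=0; Z[10]=0
i=11: outside box; Z[11]=0
i=12: outside box; Z[12]=3 grow→box=[12,15)
i=13: min(r-i=2, Z[1]=0)=0; Z[13]=0
i=14: min(r-i=1, Z[2]=0)=0; Z[14]=0
i=15: outside box; Z[15]=0

[16, 0, 0, 0, 3, 0, 0, 0, 3, 0, 0, 0, 3, 0, 0, 0]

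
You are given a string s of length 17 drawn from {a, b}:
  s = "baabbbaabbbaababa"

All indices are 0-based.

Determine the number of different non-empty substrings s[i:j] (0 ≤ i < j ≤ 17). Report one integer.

rank→(start, suffix):
  0 → (16, 'a')
  1 → (11, 'aababa')
  2 → (6, 'aabbbaababa')
  3 → (1, 'aabbbaabbbaababa')
  4 → (14, 'aba')
  5 → (12, 'ababa')
  6 → (7, 'abbbaababa')
  7 → (2, 'abbbaabbbaababa')
  8 → (15, 'ba')
  9 → (10, 'baababa')
  10 → (5, 'baabbbaababa')
  11 → (0, 'baabbbaabbbaababa')
  12 → (13, 'baba')
  13 → (9, 'bbaababa')
  14 → (4, 'bbaabbbaababa')
  15 → (8, 'bbbaababa')
  16 → (3, 'bbbaabbbaababa')

SA = [16, 11, 6, 1, 14, 12, 7, 2, 15, 10, 5, 0, 13, 9, 4, 8, 3]
rank  pair      lcp
   1  s[16:],s[11:]  1  'a'
   2  s[11:],s[6:]  3  'aab'
   3  s[6:],s[1:]  8  'aabbbaab'
   4  s[1:],s[14:]  1  'a'
   5  s[14:],s[12:]  3  'aba'
   6  s[12:],s[7:]  2  'ab'
   7  s[7:],s[2:]  7  'abbbaab'
   8  s[2:],s[15:]  0  ''
   9  s[15:],s[10:]  2  'ba'
  10  s[10:],s[5:]  4  'baab'
  11  s[5:],s[0:]  9  'baabbbaab'
  12  s[0:],s[13:]  2  'ba'
  13  s[13:],s[9:]  1  'b'
  14  s[9:],s[4:]  5  'bbaab'
  15  s[4:],s[8:]  2  'bb'
  16  s[8:],s[3:]  6  'bbbaab'

n(n+1)/2 = 17·18/2 = 153
Σ LCP = 0 + 1 + 3 + 8 + 1 + 3 + 2 + 7 + 0 + 2 + 4 + 9 + 2 + 1 + 5 + 2 + 6 = 56
distinct = 153 − 56 = 97

97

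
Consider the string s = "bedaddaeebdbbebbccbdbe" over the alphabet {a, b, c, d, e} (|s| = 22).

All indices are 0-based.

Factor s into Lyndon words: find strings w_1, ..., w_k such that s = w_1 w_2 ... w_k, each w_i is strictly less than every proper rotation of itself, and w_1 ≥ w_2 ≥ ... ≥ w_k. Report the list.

["bed", "addaeebdbbebbccbdbe"]

emit factor 1: 'bed' (i=0, period=3)
emit factor 2: 'addaeebdbbebbccbdbe' (i=3, period=19)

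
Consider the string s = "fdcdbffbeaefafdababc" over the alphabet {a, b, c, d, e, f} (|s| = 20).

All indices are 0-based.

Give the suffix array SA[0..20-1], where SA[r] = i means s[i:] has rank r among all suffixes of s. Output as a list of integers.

[15, 17, 9, 12, 16, 18, 7, 4, 19, 2, 14, 3, 1, 8, 10, 11, 6, 13, 0, 5]

rank | idx | suffix
   0 |  15 | ababc
   1 |  17 | abc
   2 |   9 | aefafdababc
   3 |  12 | afdababc
   4 |  16 | babc
   5 |  18 | bc
   6 |   7 | beaefafdababc
   7 |   4 | bffbeaefafdababc
   8 |  19 | c
   9 |   2 | cdbffbeaefafdababc
  10 |  14 | dababc
  11 |   3 | dbffbeaefafdababc
  12 |   1 | dcdbffbeaefafdababc
  13 |   8 | eaefafdababc
  14 |  10 | efafdababc
  15 |  11 | fafdababc
  16 |   6 | fbeaefafdababc
  17 |  13 | fdababc
  18 |   0 | fdcdbffbeaefafdababc
  19 |   5 | ffbeaefafdababc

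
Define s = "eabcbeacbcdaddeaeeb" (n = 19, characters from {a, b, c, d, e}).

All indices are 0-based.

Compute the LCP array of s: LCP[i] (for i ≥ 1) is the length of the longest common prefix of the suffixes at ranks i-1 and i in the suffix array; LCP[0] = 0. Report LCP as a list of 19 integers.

[0, 1, 1, 1, 0, 1, 2, 1, 0, 2, 1, 0, 1, 1, 0, 2, 2, 1, 1]

rank→(start, suffix):
  0 → (1, 'abcbeacbcdaddeaeeb')
  1 → (6, 'acbcdaddeaeeb')
  2 → (11, 'addeaeeb')
  3 → (15, 'aeeb')
  4 → (18, 'b')
  5 → (2, 'bcbeacbcdaddeaeeb')
  6 → (8, 'bcdaddeaeeb')
  7 → (4, 'beacbcdaddeaeeb')
  8 → (7, 'cbcdaddeaeeb')
  9 → (3, 'cbeacbcdaddeaeeb')
  10 → (9, 'cdaddeaeeb')
  11 → (10, 'daddeaeeb')
  12 → (12, 'ddeaeeb')
  13 → (13, 'deaeeb')
  14 → (0, 'eabcbeacbcdaddeaeeb')
  15 → (5, 'eacbcdaddeaeeb')
  16 → (14, 'eaeeb')
  17 → (17, 'eb')
  18 → (16, 'eeb')

SA = [1, 6, 11, 15, 18, 2, 8, 4, 7, 3, 9, 10, 12, 13, 0, 5, 14, 17, 16]
i: (SA[i-1],SA[i]) lcp shared
  1: (1,6) 1 'a'
  2: (6,11) 1 'a'
  3: (11,15) 1 'a'
  4: (15,18) 0 ''
  5: (18,2) 1 'b'
  6: (2,8) 2 'bc'
  7: (8,4) 1 'b'
  8: (4,7) 0 ''
  9: (7,3) 2 'cb'
  10: (3,9) 1 'c'
  11: (9,10) 0 ''
  12: (10,12) 1 'd'
  13: (12,13) 1 'd'
  14: (13,0) 0 ''
  15: (0,5) 2 'ea'
  16: (5,14) 2 'ea'
  17: (14,17) 1 'e'
  18: (17,16) 1 'e'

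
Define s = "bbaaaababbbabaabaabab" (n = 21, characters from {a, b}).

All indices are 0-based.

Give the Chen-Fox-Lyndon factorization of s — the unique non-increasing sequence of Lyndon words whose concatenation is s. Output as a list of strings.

["b", "b", "aaaababbbabaabaabab"]

emit factor 1: 'b' (i=0, period=1)
emit factor 2: 'b' (i=1, period=1)
emit factor 3: 'aaaababbbabaabaabab' (i=2, period=19)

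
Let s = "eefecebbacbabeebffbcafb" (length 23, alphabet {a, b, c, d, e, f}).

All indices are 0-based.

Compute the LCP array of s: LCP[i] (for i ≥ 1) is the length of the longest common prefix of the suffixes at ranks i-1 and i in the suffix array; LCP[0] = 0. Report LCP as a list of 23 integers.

rank | idx | suffix
   0 |  11 | abeebffbcafb
   1 |   8 | acbabeebffbcafb
   2 |  20 | afb
   3 |  22 | b
   4 |  10 | babeebffbcafb
   5 |   7 | bacbabeebffbcafb
   6 |   6 | bbacbabeebffbcafb
   7 |  18 | bcafb
   8 |  12 | beebffbcafb
   9 |  15 | bffbcafb
  10 |  19 | cafb
  11 |   9 | cbabeebffbcafb
  12 |   4 | cebbacbabeebffbcafb
  13 |   5 | ebbacbabeebffbcafb
  14 |  14 | ebffbcafb
  15 |   3 | ecebbacbabeebffbcafb
  16 |  13 | eebffbcafb
  17 |   0 | eefecebbacbabeebffbcafb
  18 |   1 | efecebbacbabeebffbcafb
  19 |  21 | fb
  20 |  17 | fbcafb
  21 |   2 | fecebbacbabeebffbcafb
  22 |  16 | ffbcafb

SA = [11, 8, 20, 22, 10, 7, 6, 18, 12, 15, 19, 9, 4, 5, 14, 3, 13, 0, 1, 21, 17, 2, 16]
rank  pair      lcp
   1  s[11:],s[8:]  1  'a'
   2  s[8:],s[20:]  1  'a'
   3  s[20:],s[22:]  0  ''
   4  s[22:],s[10:]  1  'b'
   5  s[10:],s[7:]  2  'ba'
   6  s[7:],s[6:]  1  'b'
   7  s[6:],s[18:]  1  'b'
   8  s[18:],s[12:]  1  'b'
   9  s[12:],s[15:]  1  'b'
  10  s[15:],s[19:]  0  ''
  11  s[19:],s[9:]  1  'c'
  12  s[9:],s[4:]  1  'c'
  13  s[4:],s[5:]  0  ''
  14  s[5:],s[14:]  2  'eb'
  15  s[14:],s[3:]  1  'e'
  16  s[3:],s[13:]  1  'e'
  17  s[13:],s[0:]  2  'ee'
  18  s[0:],s[1:]  1  'e'
  19  s[1:],s[21:]  0  ''
  20  s[21:],s[17:]  2  'fb'
  21  s[17:],s[2:]  1  'f'
  22  s[2:],s[16:]  1  'f'

[0, 1, 1, 0, 1, 2, 1, 1, 1, 1, 0, 1, 1, 0, 2, 1, 1, 2, 1, 0, 2, 1, 1]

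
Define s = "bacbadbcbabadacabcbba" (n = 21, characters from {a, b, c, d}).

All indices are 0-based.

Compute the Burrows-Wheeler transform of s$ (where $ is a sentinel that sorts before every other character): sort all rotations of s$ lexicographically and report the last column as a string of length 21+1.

abbcdbbbbc$accdaababaa

rank  rotation                last
    0  $bacbadbcbabadacabcbba  a
    1  a$bacbadbcbabadacabcbb  b
    2  abadacabcbba$bacbadbcb  b
    3  abcbba$bacbadbcbabadac  c
    4  acabcbba$bacbadbcbabad  d
    5  acbadbcbabadacabcbba$b  b
    6  adacabcbba$bacbadbcbab  b
    7  adbcbabadacabcbba$bacb  b
    8  ba$bacbadbcbabadacabcb  b
    9  babadacabcbba$bacbadbc  c
   10  bacbadbcbabadacabcbba$  $
   11  badacabcbba$bacbadbcba  a
   12  badbcbabadacabcbba$bac  c
   13  bba$bacbadbcbabadacabc  c
   14  bcbabadacabcbba$bacbad  d
   15  bcbba$bacbadbcbabadaca  a
   16  cabcbba$bacbadbcbabada  a
   17  cbabadacabcbba$bacbadb  b
   18  cbadbcbabadacabcbba$ba  a
   19  cbba$bacbadbcbabadacab  b
   20  dacabcbba$bacbadbcbaba  a
   21  dbcbabadacabcbba$bacba  a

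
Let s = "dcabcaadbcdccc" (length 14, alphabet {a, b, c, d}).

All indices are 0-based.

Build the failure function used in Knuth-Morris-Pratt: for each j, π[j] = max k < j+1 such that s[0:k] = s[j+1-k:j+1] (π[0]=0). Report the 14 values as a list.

[0, 0, 0, 0, 0, 0, 0, 1, 0, 0, 1, 2, 0, 0]

π[0] = 0
j=1 s[j]='c': π[1]=0 (border '')
j=2 s[j]='a': π[2]=0 (border '')
j=3 s[j]='b': π[3]=0 (border '')
j=4 s[j]='c': π[4]=0 (border '')
j=5 s[j]='a': π[5]=0 (border '')
j=6 s[j]='a': π[6]=0 (border '')
j=7 s[j]='d': π[7]=1 (border 'd')
j=8 s[j]='b': k: 1→0; π[8]=0 (border '')
j=9 s[j]='c': π[9]=0 (border '')
j=10 s[j]='d': π[10]=1 (border 'd')
j=11 s[j]='c': π[11]=2 (border 'dc')
j=12 s[j]='c': k: 2→0; π[12]=0 (border '')
j=13 s[j]='c': π[13]=0 (border '')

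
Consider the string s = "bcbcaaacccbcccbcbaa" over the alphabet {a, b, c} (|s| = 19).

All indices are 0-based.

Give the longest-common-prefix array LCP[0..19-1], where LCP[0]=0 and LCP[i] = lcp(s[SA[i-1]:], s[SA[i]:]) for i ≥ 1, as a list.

[0, 1, 2, 2, 1, 0, 1, 2, 3, 2, 0, 1, 2, 3, 3, 1, 4, 2, 5]

sorted suffixes:
  #0 SA[0]=18  'a'
  #1 SA[1]=17  'aa'
  #2 SA[2]=4  'aaacccbcccbcbaa'
  #3 SA[3]=5  'aacccbcccbcbaa'
  #4 SA[4]=6  'acccbcccbcbaa'
  #5 SA[5]=16  'baa'
  #6 SA[6]=2  'bcaaacccbcccbcbaa'
  #7 SA[7]=14  'bcbaa'
  #8 SA[8]=0  'bcbcaaacccbcccbcbaa'
  #9 SA[9]=10  'bcccbcbaa'
  #10 SA[10]=3  'caaacccbcccbcbaa'
  #11 SA[11]=15  'cbaa'
  #12 SA[12]=1  'cbcaaacccbcccbcbaa'
  #13 SA[13]=13  'cbcbaa'
  #14 SA[14]=9  'cbcccbcbaa'
  #15 SA[15]=12  'ccbcbaa'
  #16 SA[16]=8  'ccbcccbcbaa'
  #17 SA[17]=11  'cccbcbaa'
  #18 SA[18]=7  'cccbcccbcbaa'

SA = [18, 17, 4, 5, 6, 16, 2, 14, 0, 10, 3, 15, 1, 13, 9, 12, 8, 11, 7]
[i] adj suffixes → lcp
  [1] 18/17 → 1 ('a')
  [2] 17/4 → 2 ('aa')
  [3] 4/5 → 2 ('aa')
  [4] 5/6 → 1 ('a')
  [5] 6/16 → 0 ('')
  [6] 16/2 → 1 ('b')
  [7] 2/14 → 2 ('bc')
  [8] 14/0 → 3 ('bcb')
  [9] 0/10 → 2 ('bc')
  [10] 10/3 → 0 ('')
  [11] 3/15 → 1 ('c')
  [12] 15/1 → 2 ('cb')
  [13] 1/13 → 3 ('cbc')
  [14] 13/9 → 3 ('cbc')
  [15] 9/12 → 1 ('c')
  [16] 12/8 → 4 ('ccbc')
  [17] 8/11 → 2 ('cc')
  [18] 11/7 → 5 ('cccbc')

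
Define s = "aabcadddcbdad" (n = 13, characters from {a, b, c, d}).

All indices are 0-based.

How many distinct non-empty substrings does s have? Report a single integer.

sorted suffixes:
  #0 SA[0]=0  'aabcadddcbdad'
  #1 SA[1]=1  'abcadddcbdad'
  #2 SA[2]=11  'ad'
  #3 SA[3]=4  'adddcbdad'
  #4 SA[4]=2  'bcadddcbdad'
  #5 SA[5]=9  'bdad'
  #6 SA[6]=3  'cadddcbdad'
  #7 SA[7]=8  'cbdad'
  #8 SA[8]=12  'd'
  #9 SA[9]=10  'dad'
  #10 SA[10]=7  'dcbdad'
  #11 SA[11]=6  'ddcbdad'
  #12 SA[12]=5  'dddcbdad'

SA = [0, 1, 11, 4, 2, 9, 3, 8, 12, 10, 7, 6, 5]
i: (SA[i-1],SA[i]) lcp shared
  1: (0,1) 1 'a'
  2: (1,11) 1 'a'
  3: (11,4) 2 'ad'
  4: (4,2) 0 ''
  5: (2,9) 1 'b'
  6: (9,3) 0 ''
  7: (3,8) 1 'c'
  8: (8,12) 0 ''
  9: (12,10) 1 'd'
  10: (10,7) 1 'd'
  11: (7,6) 1 'd'
  12: (6,5) 2 'dd'

n(n+1)/2 = 13·14/2 = 91
Σ LCP = 0 + 1 + 1 + 2 + 0 + 1 + 0 + 1 + 0 + 1 + 1 + 1 + 2 = 11
distinct = 91 − 11 = 80

80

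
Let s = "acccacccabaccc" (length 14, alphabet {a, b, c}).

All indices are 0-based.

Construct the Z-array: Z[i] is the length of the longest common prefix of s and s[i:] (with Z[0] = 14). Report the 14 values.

Z[0]=14
i=1: i≥r, start 0; Z[1]=0
i=2: i≥r, start 0; Z[2]=0
i=3: i≥r, start 0; Z[3]=0
i=4: i≥r, start 0; Z[4]=5 extend→box=[4,9)
i=5: min(r-i=4, Z[1]=0)=0; Z[5]=0
i=6: min(r-i=3, Z[2]=0)=0; Z[6]=0
i=7: min(r-i=2, Z[3]=0)=0; Z[7]=0
i=8: min(r-i=1, Z[4]=5)=1; Z[8]=1
i=9: i≥r, start 0; Z[9]=0
i=10: i≥r, start 0; Z[10]=4 extend→box=[10,14)
i=11: min(r-i=3, Z[1]=0)=0; Z[11]=0
i=12: min(r-i=2, Z[2]=0)=0; Z[12]=0
i=13: min(r-i=1, Z[3]=0)=0; Z[13]=0

[14, 0, 0, 0, 5, 0, 0, 0, 1, 0, 4, 0, 0, 0]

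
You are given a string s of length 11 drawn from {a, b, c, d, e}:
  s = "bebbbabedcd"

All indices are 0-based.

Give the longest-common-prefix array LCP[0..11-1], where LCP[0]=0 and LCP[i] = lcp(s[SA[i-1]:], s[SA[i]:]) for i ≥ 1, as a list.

[0, 0, 1, 2, 1, 2, 0, 0, 1, 0, 1]

sorted suffixes:
  #0 SA[0]=5  'abedcd'
  #1 SA[1]=4  'babedcd'
  #2 SA[2]=3  'bbabedcd'
  #3 SA[3]=2  'bbbabedcd'
  #4 SA[4]=0  'bebbbabedcd'
  #5 SA[5]=6  'bedcd'
  #6 SA[6]=9  'cd'
  #7 SA[7]=10  'd'
  #8 SA[8]=8  'dcd'
  #9 SA[9]=1  'ebbbabedcd'
  #10 SA[10]=7  'edcd'

SA = [5, 4, 3, 2, 0, 6, 9, 10, 8, 1, 7]
[i] adj suffixes → lcp
  [1] 5/4 → 0 ('')
  [2] 4/3 → 1 ('b')
  [3] 3/2 → 2 ('bb')
  [4] 2/0 → 1 ('b')
  [5] 0/6 → 2 ('be')
  [6] 6/9 → 0 ('')
  [7] 9/10 → 0 ('')
  [8] 10/8 → 1 ('d')
  [9] 8/1 → 0 ('')
  [10] 1/7 → 1 ('e')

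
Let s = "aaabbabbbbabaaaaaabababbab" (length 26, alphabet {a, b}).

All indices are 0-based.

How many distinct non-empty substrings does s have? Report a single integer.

sorted suffixes:
  #0 SA[0]=12  'aaaaaabababbab'
  #1 SA[1]=13  'aaaaabababbab'
  #2 SA[2]=14  'aaaabababbab'
  #3 SA[3]=15  'aaabababbab'
  #4 SA[4]=0  'aaabbabbbbabaaaaaabababbab'
  #5 SA[5]=16  'aabababbab'
  #6 SA[6]=1  'aabbabbbbabaaaaaabababbab'
  #7 SA[7]=24  'ab'
  #8 SA[8]=10  'abaaaaaabababbab'
  #9 SA[9]=17  'abababbab'
  #10 SA[10]=19  'ababbab'
  #11 SA[11]=21  'abbab'
  #12 SA[12]=2  'abbabbbbabaaaaaabababbab'
  #13 SA[13]=5  'abbbbabaaaaaabababbab'
  #14 SA[14]=25  'b'
  #15 SA[15]=11  'baaaaaabababbab'
  #16 SA[16]=23  'bab'
  #17 SA[17]=9  'babaaaaaabababbab'
  #18 SA[18]=18  'bababbab'
  #19 SA[19]=20  'babbab'
  #20 SA[20]=4  'babbbbabaaaaaabababbab'
  #21 SA[21]=22  'bbab'
  #22 SA[22]=8  'bbabaaaaaabababbab'
  #23 SA[23]=3  'bbabbbbabaaaaaabababbab'
  #24 SA[24]=7  'bbbabaaaaaabababbab'
  #25 SA[25]=6  'bbbbabaaaaaabababbab'

SA = [12, 13, 14, 15, 0, 16, 1, 24, 10, 17, 19, 21, 2, 5, 25, 11, 23, 9, 18, 20, 4, 22, 8, 3, 7, 6]
rank  pair      lcp
   1  s[12:],s[13:]  5  'aaaaa'
   2  s[13:],s[14:]  4  'aaaa'
   3  s[14:],s[15:]  3  'aaa'
   4  s[15:],s[0:]  4  'aaab'
   5  s[0:],s[16:]  2  'aa'
   6  s[16:],s[1:]  3  'aab'
   7  s[1:],s[24:]  1  'a'
   8  s[24:],s[10:]  2  'ab'
   9  s[10:],s[17:]  3  'aba'
  10  s[17:],s[19:]  4  'abab'
  11  s[19:],s[21:]  2  'ab'
  12  s[21:],s[2:]  5  'abbab'
  13  s[2:],s[5:]  3  'abb'
  14  s[5:],s[25:]  0  ''
  15  s[25:],s[11:]  1  'b'
  16  s[11:],s[23:]  2  'ba'
  17  s[23:],s[9:]  3  'bab'
  18  s[9:],s[18:]  4  'baba'
  19  s[18:],s[20:]  3  'bab'
  20  s[20:],s[4:]  4  'babb'
  21  s[4:],s[22:]  1  'b'
  22  s[22:],s[8:]  4  'bbab'
  23  s[8:],s[3:]  4  'bbab'
  24  s[3:],s[7:]  2  'bb'
  25  s[7:],s[6:]  3  'bbb'

n(n+1)/2 = 26·27/2 = 351
Σ LCP = 0 + 5 + 4 + 3 + 4 + 2 + 3 + 1 + 2 + 3 + 4 + 2 + 5 + 3 + 0 + 1 + 2 + 3 + 4 + 3 + 4 + 1 + 4 + 4 + 2 + 3 = 72
distinct = 351 − 72 = 279

279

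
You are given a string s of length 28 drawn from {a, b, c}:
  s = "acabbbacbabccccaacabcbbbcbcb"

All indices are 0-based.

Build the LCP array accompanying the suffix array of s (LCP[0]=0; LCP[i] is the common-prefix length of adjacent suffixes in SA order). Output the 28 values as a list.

[0, 1, 2, 3, 1, 4, 2, 0, 1, 2, 1, 2, 3, 2, 1, 3, 3, 2, 0, 2, 3, 1, 2, 2, 2, 1, 2, 3]

rank | idx | suffix
   0 |  15 | aacabcbbbcbcb
   1 |   2 | abbbacbabccccaacabcbbbcbcb
   2 |  18 | abcbbbcbcb
   3 |   9 | abccccaacabcbbbcbcb
   4 |   0 | acabbbacbabccccaacabcbbbcbcb
   5 |  16 | acabcbbbcbcb
   6 |   6 | acbabccccaacabcbbbcbcb
   7 |  27 | b
   8 |   8 | babccccaacabcbbbcbcb
   9 |   5 | bacbabccccaacabcbbbcbcb
  10 |   4 | bbacbabccccaacabcbbbcbcb
  11 |   3 | bbbacbabccccaacabcbbbcbcb
  12 |  21 | bbbcbcb
  13 |  22 | bbcbcb
  14 |  25 | bcb
  15 |  19 | bcbbbcbcb
  16 |  23 | bcbcb
  17 |  10 | bccccaacabcbbbcbcb
  18 |  14 | caacabcbbbcbcb
  19 |   1 | cabbbacbabccccaacabcbbbcbcb
  20 |  17 | cabcbbbcbcb
  21 |  26 | cb
  22 |   7 | cbabccccaacabcbbbcbcb
  23 |  20 | cbbbcbcb
  24 |  24 | cbcb
  25 |  13 | ccaacabcbbbcbcb
  26 |  12 | cccaacabcbbbcbcb
  27 |  11 | ccccaacabcbbbcbcb

SA = [15, 2, 18, 9, 0, 16, 6, 27, 8, 5, 4, 3, 21, 22, 25, 19, 23, 10, 14, 1, 17, 26, 7, 20, 24, 13, 12, 11]
rank  pair      lcp
   1  s[15:],s[2:]  1  'a'
   2  s[2:],s[18:]  2  'ab'
   3  s[18:],s[9:]  3  'abc'
   4  s[9:],s[0:]  1  'a'
   5  s[0:],s[16:]  4  'acab'
   6  s[16:],s[6:]  2  'ac'
   7  s[6:],s[27:]  0  ''
   8  s[27:],s[8:]  1  'b'
   9  s[8:],s[5:]  2  'ba'
  10  s[5:],s[4:]  1  'b'
  11  s[4:],s[3:]  2  'bb'
  12  s[3:],s[21:]  3  'bbb'
  13  s[21:],s[22:]  2  'bb'
  14  s[22:],s[25:]  1  'b'
  15  s[25:],s[19:]  3  'bcb'
  16  s[19:],s[23:]  3  'bcb'
  17  s[23:],s[10:]  2  'bc'
  18  s[10:],s[14:]  0  ''
  19  s[14:],s[1:]  2  'ca'
  20  s[1:],s[17:]  3  'cab'
  21  s[17:],s[26:]  1  'c'
  22  s[26:],s[7:]  2  'cb'
  23  s[7:],s[20:]  2  'cb'
  24  s[20:],s[24:]  2  'cb'
  25  s[24:],s[13:]  1  'c'
  26  s[13:],s[12:]  2  'cc'
  27  s[12:],s[11:]  3  'ccc'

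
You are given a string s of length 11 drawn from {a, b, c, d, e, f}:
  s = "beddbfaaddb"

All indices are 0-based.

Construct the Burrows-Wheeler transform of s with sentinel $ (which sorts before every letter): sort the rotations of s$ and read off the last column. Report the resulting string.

rank  rotation      last
    0  $beddbfaaddb  b
    1  aaddb$beddbf  f
    2  addb$beddbfa  a
    3  b$beddbfaadd  d
    4  beddbfaaddb$  $
    5  bfaaddb$bedd  d
    6  db$beddbfaad  d
    7  dbfaaddb$bed  d
    8  ddb$beddbfaa  a
    9  ddbfaaddb$be  e
   10  eddbfaaddb$b  b
   11  faaddb$beddb  b

bfad$dddaebb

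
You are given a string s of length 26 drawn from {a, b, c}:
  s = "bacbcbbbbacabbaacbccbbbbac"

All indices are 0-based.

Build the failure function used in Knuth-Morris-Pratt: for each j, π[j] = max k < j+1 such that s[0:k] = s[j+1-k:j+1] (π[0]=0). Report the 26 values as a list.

[0, 0, 0, 1, 0, 1, 1, 1, 1, 2, 3, 0, 1, 1, 2, 0, 0, 1, 0, 0, 1, 1, 1, 1, 2, 3]

π[0] = 0
j=1 s[j]='a': π[1]=0 (border '')
j=2 s[j]='c': π[2]=0 (border '')
j=3 s[j]='b': π[3]=1 (border 'b')
j=4 s[j]='c': k: 1→0; π[4]=0 (border '')
j=5 s[j]='b': π[5]=1 (border 'b')
j=6 s[j]='b': k: 1→0; π[6]=1 (border 'b')
j=7 s[j]='b': k: 1→0; π[7]=1 (border 'b')
j=8 s[j]='b': k: 1→0; π[8]=1 (border 'b')
j=9 s[j]='a': π[9]=2 (border 'ba')
j=10 s[j]='c': π[10]=3 (border 'bac')
j=11 s[j]='a': k: 3→0; π[11]=0 (border '')
j=12 s[j]='b': π[12]=1 (border 'b')
j=13 s[j]='b': k: 1→0; π[13]=1 (border 'b')
j=14 s[j]='a': π[14]=2 (border 'ba')
j=15 s[j]='a': k: 2→0; π[15]=0 (border '')
j=16 s[j]='c': π[16]=0 (border '')
j=17 s[j]='b': π[17]=1 (border 'b')
j=18 s[j]='c': k: 1→0; π[18]=0 (border '')
j=19 s[j]='c': π[19]=0 (border '')
j=20 s[j]='b': π[20]=1 (border 'b')
j=21 s[j]='b': k: 1→0; π[21]=1 (border 'b')
j=22 s[j]='b': k: 1→0; π[22]=1 (border 'b')
j=23 s[j]='b': k: 1→0; π[23]=1 (border 'b')
j=24 s[j]='a': π[24]=2 (border 'ba')
j=25 s[j]='c': π[25]=3 (border 'bac')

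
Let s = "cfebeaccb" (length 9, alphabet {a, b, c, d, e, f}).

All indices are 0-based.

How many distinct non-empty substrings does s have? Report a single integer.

41

sorted suffixes:
  #0 SA[0]=5  'accb'
  #1 SA[1]=8  'b'
  #2 SA[2]=3  'beaccb'
  #3 SA[3]=7  'cb'
  #4 SA[4]=6  'ccb'
  #5 SA[5]=0  'cfebeaccb'
  #6 SA[6]=4  'eaccb'
  #7 SA[7]=2  'ebeaccb'
  #8 SA[8]=1  'febeaccb'

SA = [5, 8, 3, 7, 6, 0, 4, 2, 1]
[i] adj suffixes → lcp
  [1] 5/8 → 0 ('')
  [2] 8/3 → 1 ('b')
  [3] 3/7 → 0 ('')
  [4] 7/6 → 1 ('c')
  [5] 6/0 → 1 ('c')
  [6] 0/4 → 0 ('')
  [7] 4/2 → 1 ('e')
  [8] 2/1 → 0 ('')

n(n+1)/2 = 9·10/2 = 45
Σ LCP = 0 + 0 + 1 + 0 + 1 + 1 + 0 + 1 + 0 = 4
distinct = 45 − 4 = 41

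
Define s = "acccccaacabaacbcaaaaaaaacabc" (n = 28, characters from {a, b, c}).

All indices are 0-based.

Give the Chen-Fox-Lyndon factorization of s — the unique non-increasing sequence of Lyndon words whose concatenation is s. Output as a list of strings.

emit factor 1: 'accccc' (i=0, period=6)
emit factor 2: 'aacabaacbc' (i=6, period=10)
emit factor 3: 'aaaaaaaacabc' (i=16, period=12)

["accccc", "aacabaacbc", "aaaaaaaacabc"]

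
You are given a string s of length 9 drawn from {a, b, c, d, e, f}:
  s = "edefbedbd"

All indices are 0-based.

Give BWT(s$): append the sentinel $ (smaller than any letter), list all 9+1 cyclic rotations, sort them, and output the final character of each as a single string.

ddfbeeb$de

rank  rotation    last
    0  $edefbedbd  d
    1  bd$edefbed  d
    2  bedbd$edef  f
    3  d$edefbedb  b
    4  dbd$edefbe  e
    5  defbedbd$e  e
    6  edbd$edefb  b
    7  edefbedbd$  $
    8  efbedbd$ed  d
    9  fbedbd$ede  e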